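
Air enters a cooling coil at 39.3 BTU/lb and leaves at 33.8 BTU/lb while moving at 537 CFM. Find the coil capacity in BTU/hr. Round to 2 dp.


Q = 4.5 * 537 * (39.3 - 33.8) = 13290.75 BTU/hr

13290.75 BTU/hr


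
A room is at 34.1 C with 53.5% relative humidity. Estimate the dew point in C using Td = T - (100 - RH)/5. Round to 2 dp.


Td = 34.1 - (100-53.5)/5 = 24.80 C

24.80 C


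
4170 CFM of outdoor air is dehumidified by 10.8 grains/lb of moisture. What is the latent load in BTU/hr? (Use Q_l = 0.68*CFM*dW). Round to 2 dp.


Q = 0.68 * 4170 * 10.8 = 30624.48 BTU/hr

30624.48 BTU/hr


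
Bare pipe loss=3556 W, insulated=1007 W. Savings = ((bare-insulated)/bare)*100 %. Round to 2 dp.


Savings = ((3556-1007)/3556)*100 = 71.68 %

71.68 %


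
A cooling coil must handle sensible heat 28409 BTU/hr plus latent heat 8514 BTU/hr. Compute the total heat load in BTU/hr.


Qt = 28409 + 8514 = 36923 BTU/hr

36923 BTU/hr


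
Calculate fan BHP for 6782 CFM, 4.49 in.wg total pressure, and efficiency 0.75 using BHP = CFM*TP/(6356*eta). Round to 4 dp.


BHP = 6782 * 4.49 / (6356 * 0.75) = 6.3879 hp

6.3879 hp


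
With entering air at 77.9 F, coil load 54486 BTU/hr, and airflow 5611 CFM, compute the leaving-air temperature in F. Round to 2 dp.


dT = 54486/(1.08*5611) = 8.9913
T_leave = 77.9 - 8.9913 = 68.91 F

68.91 F


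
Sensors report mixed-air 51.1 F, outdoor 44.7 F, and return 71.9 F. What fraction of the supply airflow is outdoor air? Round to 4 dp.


frac = (51.1 - 71.9) / (44.7 - 71.9) = 0.7647

0.7647


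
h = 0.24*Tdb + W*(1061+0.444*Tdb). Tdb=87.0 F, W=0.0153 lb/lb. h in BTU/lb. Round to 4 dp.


h = 0.24*87.0 + 0.0153*(1061+0.444*87.0) = 37.7043 BTU/lb

37.7043 BTU/lb


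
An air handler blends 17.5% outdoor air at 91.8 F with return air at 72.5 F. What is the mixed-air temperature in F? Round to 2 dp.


T_mix = 72.5 + (17.5/100)*(91.8-72.5) = 75.88 F

75.88 F


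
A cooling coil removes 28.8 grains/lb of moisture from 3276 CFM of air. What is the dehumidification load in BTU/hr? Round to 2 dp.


Q = 0.68 * 3276 * 28.8 = 64157.18 BTU/hr

64157.18 BTU/hr


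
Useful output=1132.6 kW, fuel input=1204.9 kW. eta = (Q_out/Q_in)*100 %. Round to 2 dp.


eta = (1132.6/1204.9)*100 = 94.00 %

94.00 %


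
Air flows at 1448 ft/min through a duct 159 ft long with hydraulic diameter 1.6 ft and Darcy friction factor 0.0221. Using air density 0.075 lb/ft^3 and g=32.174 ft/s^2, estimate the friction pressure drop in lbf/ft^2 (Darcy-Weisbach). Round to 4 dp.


v_fps = 1448/60 = 24.1333 ft/s
dp = 0.0221*(159/1.6)*0.075*24.1333^2/(2*32.174) = 1.4908 lbf/ft^2

1.4908 lbf/ft^2


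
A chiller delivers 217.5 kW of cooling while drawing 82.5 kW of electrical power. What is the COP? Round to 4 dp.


COP = 217.5 / 82.5 = 2.6364

2.6364


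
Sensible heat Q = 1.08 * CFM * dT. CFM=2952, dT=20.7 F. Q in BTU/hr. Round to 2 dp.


Q = 1.08 * 2952 * 20.7 = 65994.91 BTU/hr

65994.91 BTU/hr


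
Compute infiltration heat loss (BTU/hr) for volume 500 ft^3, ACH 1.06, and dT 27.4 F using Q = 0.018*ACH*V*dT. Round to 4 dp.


Q = 0.018 * 1.06 * 500 * 27.4 = 261.3960 BTU/hr

261.3960 BTU/hr


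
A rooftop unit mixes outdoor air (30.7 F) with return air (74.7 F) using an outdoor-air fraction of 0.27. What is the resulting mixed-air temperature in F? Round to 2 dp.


T_mix = 0.27*30.7 + 0.73*74.7 = 62.82 F

62.82 F


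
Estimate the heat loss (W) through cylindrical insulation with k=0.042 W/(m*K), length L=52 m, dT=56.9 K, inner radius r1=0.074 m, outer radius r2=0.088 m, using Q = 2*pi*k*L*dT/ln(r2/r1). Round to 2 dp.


Q = 2*pi*0.042*52*56.9/ln(0.088/0.074) = 4506.27 W

4506.27 W


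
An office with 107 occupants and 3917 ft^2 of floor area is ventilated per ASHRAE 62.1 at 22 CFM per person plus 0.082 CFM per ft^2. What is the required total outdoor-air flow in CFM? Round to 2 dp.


Total = 107*22 + 3917*0.082 = 2675.19 CFM

2675.19 CFM


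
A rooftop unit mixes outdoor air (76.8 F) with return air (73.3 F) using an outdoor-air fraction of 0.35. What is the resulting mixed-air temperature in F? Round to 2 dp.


T_mix = 0.35*76.8 + 0.65*73.3 = 74.53 F

74.53 F


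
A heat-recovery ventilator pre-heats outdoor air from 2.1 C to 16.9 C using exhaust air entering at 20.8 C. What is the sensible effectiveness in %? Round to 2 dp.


eff = (16.9-2.1)/(20.8-2.1)*100 = 79.14 %

79.14 %


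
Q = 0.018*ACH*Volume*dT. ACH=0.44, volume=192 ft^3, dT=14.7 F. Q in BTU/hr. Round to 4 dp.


Q = 0.018 * 0.44 * 192 * 14.7 = 22.3534 BTU/hr

22.3534 BTU/hr


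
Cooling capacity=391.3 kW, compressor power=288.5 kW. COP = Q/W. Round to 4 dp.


COP = 391.3 / 288.5 = 1.3563

1.3563


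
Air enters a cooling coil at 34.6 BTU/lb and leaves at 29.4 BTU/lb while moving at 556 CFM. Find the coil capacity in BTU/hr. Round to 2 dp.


Q = 4.5 * 556 * (34.6 - 29.4) = 13010.40 BTU/hr

13010.40 BTU/hr


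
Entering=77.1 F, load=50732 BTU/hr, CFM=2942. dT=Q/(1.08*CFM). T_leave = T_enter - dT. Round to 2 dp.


dT = 50732/(1.08*2942) = 15.9667
T_leave = 77.1 - 15.9667 = 61.13 F

61.13 F


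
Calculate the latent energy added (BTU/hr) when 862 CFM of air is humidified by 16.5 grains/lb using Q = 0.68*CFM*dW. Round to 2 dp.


Q = 0.68 * 862 * 16.5 = 9671.64 BTU/hr

9671.64 BTU/hr


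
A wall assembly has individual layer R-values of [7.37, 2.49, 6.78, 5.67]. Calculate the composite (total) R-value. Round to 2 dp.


R_total = 7.37 + 2.49 + 6.78 + 5.67 = 22.31

22.31


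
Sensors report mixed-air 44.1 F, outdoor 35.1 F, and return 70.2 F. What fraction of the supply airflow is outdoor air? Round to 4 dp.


frac = (44.1 - 70.2) / (35.1 - 70.2) = 0.7436

0.7436


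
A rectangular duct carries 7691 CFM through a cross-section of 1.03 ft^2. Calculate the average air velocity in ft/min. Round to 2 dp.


V = 7691 / 1.03 = 7466.99 ft/min

7466.99 ft/min


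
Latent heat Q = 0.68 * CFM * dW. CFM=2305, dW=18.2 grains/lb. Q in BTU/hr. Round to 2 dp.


Q = 0.68 * 2305 * 18.2 = 28526.68 BTU/hr

28526.68 BTU/hr


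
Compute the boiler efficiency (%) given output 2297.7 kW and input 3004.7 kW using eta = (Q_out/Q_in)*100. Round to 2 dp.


eta = (2297.7/3004.7)*100 = 76.47 %

76.47 %


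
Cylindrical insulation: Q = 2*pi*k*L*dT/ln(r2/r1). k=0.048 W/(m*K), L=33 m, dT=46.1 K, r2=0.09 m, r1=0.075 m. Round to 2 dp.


Q = 2*pi*0.048*33*46.1/ln(0.09/0.075) = 2516.51 W

2516.51 W


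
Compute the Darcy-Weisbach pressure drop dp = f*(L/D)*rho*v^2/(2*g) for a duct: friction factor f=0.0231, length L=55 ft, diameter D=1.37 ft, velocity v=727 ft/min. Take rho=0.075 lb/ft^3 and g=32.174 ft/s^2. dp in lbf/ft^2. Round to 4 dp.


v_fps = 727/60 = 12.1167 ft/s
dp = 0.0231*(55/1.37)*0.075*12.1167^2/(2*32.174) = 0.1587 lbf/ft^2

0.1587 lbf/ft^2


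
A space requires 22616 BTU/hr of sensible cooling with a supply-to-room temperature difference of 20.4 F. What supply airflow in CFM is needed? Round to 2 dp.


CFM = 22616 / (1.08 * 20.4) = 1026.51

1026.51 CFM


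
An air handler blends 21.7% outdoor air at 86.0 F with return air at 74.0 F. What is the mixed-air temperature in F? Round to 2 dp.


T_mix = 74.0 + (21.7/100)*(86.0-74.0) = 76.60 F

76.60 F


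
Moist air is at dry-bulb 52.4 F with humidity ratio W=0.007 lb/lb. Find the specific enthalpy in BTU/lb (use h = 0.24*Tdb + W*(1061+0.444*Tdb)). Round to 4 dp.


h = 0.24*52.4 + 0.007*(1061+0.444*52.4) = 20.1659 BTU/lb

20.1659 BTU/lb


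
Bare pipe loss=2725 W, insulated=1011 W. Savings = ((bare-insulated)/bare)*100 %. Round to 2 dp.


Savings = ((2725-1011)/2725)*100 = 62.90 %

62.90 %


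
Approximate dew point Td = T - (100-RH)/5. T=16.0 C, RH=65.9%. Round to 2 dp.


Td = 16.0 - (100-65.9)/5 = 9.18 C

9.18 C


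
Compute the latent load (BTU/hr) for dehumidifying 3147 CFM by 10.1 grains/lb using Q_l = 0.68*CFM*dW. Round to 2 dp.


Q = 0.68 * 3147 * 10.1 = 21613.60 BTU/hr

21613.60 BTU/hr


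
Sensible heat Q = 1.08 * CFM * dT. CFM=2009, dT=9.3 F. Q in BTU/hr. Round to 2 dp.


Q = 1.08 * 2009 * 9.3 = 20178.40 BTU/hr

20178.40 BTU/hr


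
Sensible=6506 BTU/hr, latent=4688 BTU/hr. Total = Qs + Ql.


Qt = 6506 + 4688 = 11194 BTU/hr

11194 BTU/hr


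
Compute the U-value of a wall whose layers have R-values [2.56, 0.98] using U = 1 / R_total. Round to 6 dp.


R_total = 2.56 + 0.98 = 3.54
U = 1/3.54 = 0.282486

0.282486


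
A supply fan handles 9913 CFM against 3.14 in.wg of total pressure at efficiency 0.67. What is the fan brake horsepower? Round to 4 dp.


BHP = 9913 * 3.14 / (6356 * 0.67) = 7.3093 hp

7.3093 hp


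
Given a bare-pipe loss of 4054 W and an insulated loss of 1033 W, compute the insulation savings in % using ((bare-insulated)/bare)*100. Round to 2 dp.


Savings = ((4054-1033)/4054)*100 = 74.52 %

74.52 %


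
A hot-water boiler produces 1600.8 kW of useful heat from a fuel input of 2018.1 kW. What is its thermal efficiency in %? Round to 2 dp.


eta = (1600.8/2018.1)*100 = 79.32 %

79.32 %


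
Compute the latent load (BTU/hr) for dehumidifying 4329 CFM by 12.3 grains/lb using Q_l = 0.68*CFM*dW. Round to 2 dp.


Q = 0.68 * 4329 * 12.3 = 36207.76 BTU/hr

36207.76 BTU/hr


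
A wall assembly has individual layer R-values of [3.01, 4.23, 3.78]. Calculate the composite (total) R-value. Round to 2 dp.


R_total = 3.01 + 4.23 + 3.78 = 11.02

11.02


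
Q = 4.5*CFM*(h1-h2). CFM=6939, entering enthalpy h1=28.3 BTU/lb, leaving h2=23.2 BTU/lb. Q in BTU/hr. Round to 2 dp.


Q = 4.5 * 6939 * (28.3 - 23.2) = 159250.05 BTU/hr

159250.05 BTU/hr


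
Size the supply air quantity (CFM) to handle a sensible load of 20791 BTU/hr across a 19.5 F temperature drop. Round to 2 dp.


CFM = 20791 / (1.08 * 19.5) = 987.23

987.23 CFM


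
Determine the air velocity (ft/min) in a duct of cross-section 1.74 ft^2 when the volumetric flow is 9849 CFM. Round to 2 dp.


V = 9849 / 1.74 = 5660.34 ft/min

5660.34 ft/min


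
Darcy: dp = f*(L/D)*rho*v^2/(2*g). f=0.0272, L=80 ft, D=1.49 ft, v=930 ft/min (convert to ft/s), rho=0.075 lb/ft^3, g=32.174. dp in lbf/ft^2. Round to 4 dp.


v_fps = 930/60 = 15.5 ft/s
dp = 0.0272*(80/1.49)*0.075*15.5^2/(2*32.174) = 0.4089 lbf/ft^2

0.4089 lbf/ft^2


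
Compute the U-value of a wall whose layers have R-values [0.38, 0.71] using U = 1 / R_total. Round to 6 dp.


R_total = 0.38 + 0.71 = 1.09
U = 1/1.09 = 0.917431

0.917431


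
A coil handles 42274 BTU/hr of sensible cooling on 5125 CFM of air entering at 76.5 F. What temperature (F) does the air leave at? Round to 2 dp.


dT = 42274/(1.08*5125) = 7.6376
T_leave = 76.5 - 7.6376 = 68.86 F

68.86 F


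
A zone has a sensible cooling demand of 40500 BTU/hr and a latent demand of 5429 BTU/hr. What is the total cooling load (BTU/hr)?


Qt = 40500 + 5429 = 45929 BTU/hr

45929 BTU/hr


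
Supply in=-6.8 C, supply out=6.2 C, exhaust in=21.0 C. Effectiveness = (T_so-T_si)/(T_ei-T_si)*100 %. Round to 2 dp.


eff = (6.2-(-6.8))/(21.0-(-6.8))*100 = 46.76 %

46.76 %


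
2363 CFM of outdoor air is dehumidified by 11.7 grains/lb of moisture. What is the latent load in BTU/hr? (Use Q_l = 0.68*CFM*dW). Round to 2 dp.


Q = 0.68 * 2363 * 11.7 = 18800.03 BTU/hr

18800.03 BTU/hr


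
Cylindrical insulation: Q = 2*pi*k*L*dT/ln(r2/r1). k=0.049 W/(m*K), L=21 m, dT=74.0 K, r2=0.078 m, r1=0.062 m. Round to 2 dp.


Q = 2*pi*0.049*21*74.0/ln(0.078/0.062) = 2084.03 W

2084.03 W


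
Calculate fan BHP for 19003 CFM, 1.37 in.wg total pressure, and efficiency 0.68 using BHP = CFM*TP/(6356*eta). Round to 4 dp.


BHP = 19003 * 1.37 / (6356 * 0.68) = 6.0235 hp

6.0235 hp


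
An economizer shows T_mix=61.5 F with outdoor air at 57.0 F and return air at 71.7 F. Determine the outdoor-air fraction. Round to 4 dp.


frac = (61.5 - 71.7) / (57.0 - 71.7) = 0.6939

0.6939


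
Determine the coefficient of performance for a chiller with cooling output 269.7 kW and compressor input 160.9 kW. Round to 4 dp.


COP = 269.7 / 160.9 = 1.6762

1.6762


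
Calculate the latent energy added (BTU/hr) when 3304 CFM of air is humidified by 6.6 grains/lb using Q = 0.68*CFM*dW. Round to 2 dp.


Q = 0.68 * 3304 * 6.6 = 14828.35 BTU/hr

14828.35 BTU/hr


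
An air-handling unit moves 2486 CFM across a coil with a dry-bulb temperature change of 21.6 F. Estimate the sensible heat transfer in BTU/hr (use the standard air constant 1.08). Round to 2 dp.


Q = 1.08 * 2486 * 21.6 = 57993.41 BTU/hr

57993.41 BTU/hr


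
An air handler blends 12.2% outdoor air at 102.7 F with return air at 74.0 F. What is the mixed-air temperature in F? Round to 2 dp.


T_mix = 74.0 + (12.2/100)*(102.7-74.0) = 77.50 F

77.50 F


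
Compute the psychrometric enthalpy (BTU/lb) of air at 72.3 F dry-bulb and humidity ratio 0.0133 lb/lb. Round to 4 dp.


h = 0.24*72.3 + 0.0133*(1061+0.444*72.3) = 31.8902 BTU/lb

31.8902 BTU/lb


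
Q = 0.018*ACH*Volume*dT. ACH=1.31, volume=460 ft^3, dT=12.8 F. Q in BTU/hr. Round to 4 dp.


Q = 0.018 * 1.31 * 460 * 12.8 = 138.8390 BTU/hr

138.8390 BTU/hr


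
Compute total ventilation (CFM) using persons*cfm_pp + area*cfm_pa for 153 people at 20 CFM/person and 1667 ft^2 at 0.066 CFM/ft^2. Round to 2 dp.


Total = 153*20 + 1667*0.066 = 3170.02 CFM

3170.02 CFM


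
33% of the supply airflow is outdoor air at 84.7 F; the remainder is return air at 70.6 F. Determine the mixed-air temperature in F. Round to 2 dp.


T_mix = 0.33*84.7 + 0.67*70.6 = 75.25 F

75.25 F


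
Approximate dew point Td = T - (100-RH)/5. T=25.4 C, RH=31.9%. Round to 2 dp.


Td = 25.4 - (100-31.9)/5 = 11.78 C

11.78 C


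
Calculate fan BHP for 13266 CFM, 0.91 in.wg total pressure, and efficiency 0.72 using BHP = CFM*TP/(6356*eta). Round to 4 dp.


BHP = 13266 * 0.91 / (6356 * 0.72) = 2.6379 hp

2.6379 hp


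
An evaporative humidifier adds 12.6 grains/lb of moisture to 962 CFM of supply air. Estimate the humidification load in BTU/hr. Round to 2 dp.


Q = 0.68 * 962 * 12.6 = 8242.42 BTU/hr

8242.42 BTU/hr


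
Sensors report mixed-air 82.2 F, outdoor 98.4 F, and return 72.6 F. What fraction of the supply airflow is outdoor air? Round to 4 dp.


frac = (82.2 - 72.6) / (98.4 - 72.6) = 0.3721

0.3721


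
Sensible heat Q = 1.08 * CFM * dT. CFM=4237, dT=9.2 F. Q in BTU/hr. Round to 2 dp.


Q = 1.08 * 4237 * 9.2 = 42098.83 BTU/hr

42098.83 BTU/hr


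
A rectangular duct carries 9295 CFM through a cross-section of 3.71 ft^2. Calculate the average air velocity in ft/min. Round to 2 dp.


V = 9295 / 3.71 = 2505.39 ft/min

2505.39 ft/min


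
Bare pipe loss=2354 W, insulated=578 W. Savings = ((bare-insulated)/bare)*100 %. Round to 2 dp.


Savings = ((2354-578)/2354)*100 = 75.45 %

75.45 %


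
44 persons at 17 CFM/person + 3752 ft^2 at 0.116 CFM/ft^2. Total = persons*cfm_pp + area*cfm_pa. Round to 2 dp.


Total = 44*17 + 3752*0.116 = 1183.23 CFM

1183.23 CFM


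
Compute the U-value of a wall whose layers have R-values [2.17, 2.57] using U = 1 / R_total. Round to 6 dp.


R_total = 2.17 + 2.57 = 4.74
U = 1/4.74 = 0.210970

0.210970


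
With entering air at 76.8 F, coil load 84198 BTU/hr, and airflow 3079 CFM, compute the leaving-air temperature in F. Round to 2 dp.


dT = 84198/(1.08*3079) = 25.3203
T_leave = 76.8 - 25.3203 = 51.48 F

51.48 F


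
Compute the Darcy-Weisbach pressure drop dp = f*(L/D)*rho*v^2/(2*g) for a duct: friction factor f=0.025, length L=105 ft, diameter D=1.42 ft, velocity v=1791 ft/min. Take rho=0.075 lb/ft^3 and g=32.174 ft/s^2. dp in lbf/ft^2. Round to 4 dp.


v_fps = 1791/60 = 29.85 ft/s
dp = 0.025*(105/1.42)*0.075*29.85^2/(2*32.174) = 1.9198 lbf/ft^2

1.9198 lbf/ft^2


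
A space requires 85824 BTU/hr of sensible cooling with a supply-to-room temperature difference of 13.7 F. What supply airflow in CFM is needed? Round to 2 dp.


CFM = 85824 / (1.08 * 13.7) = 5800.49

5800.49 CFM


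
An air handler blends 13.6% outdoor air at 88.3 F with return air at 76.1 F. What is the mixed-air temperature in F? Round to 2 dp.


T_mix = 76.1 + (13.6/100)*(88.3-76.1) = 77.76 F

77.76 F


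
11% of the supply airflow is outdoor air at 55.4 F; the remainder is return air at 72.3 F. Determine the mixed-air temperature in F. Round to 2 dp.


T_mix = 0.11*55.4 + 0.89*72.3 = 70.44 F

70.44 F


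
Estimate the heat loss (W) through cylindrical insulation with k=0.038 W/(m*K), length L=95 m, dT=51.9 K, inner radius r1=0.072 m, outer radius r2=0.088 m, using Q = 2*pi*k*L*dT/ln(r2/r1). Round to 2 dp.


Q = 2*pi*0.038*95*51.9/ln(0.088/0.072) = 5866.38 W

5866.38 W


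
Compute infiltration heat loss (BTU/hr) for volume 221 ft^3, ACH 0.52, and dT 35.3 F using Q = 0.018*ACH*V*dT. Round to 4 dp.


Q = 0.018 * 0.52 * 221 * 35.3 = 73.0202 BTU/hr

73.0202 BTU/hr


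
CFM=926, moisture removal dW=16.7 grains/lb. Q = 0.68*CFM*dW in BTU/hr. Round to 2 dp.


Q = 0.68 * 926 * 16.7 = 10515.66 BTU/hr

10515.66 BTU/hr


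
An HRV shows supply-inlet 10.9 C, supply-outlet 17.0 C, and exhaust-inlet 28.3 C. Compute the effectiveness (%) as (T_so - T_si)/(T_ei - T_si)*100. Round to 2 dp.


eff = (17.0-10.9)/(28.3-10.9)*100 = 35.06 %

35.06 %


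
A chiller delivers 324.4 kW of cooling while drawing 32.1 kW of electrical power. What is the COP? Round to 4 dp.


COP = 324.4 / 32.1 = 10.1059

10.1059


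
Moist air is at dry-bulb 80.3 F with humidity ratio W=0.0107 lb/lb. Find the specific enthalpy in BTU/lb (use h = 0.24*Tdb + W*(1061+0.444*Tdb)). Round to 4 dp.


h = 0.24*80.3 + 0.0107*(1061+0.444*80.3) = 31.0062 BTU/lb

31.0062 BTU/lb


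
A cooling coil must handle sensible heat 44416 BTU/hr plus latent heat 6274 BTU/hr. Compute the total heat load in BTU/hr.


Qt = 44416 + 6274 = 50690 BTU/hr

50690 BTU/hr


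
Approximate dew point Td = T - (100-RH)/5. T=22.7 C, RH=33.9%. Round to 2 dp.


Td = 22.7 - (100-33.9)/5 = 9.48 C

9.48 C


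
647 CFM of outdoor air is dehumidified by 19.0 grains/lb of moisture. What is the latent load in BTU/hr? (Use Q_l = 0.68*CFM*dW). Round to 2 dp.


Q = 0.68 * 647 * 19.0 = 8359.24 BTU/hr

8359.24 BTU/hr


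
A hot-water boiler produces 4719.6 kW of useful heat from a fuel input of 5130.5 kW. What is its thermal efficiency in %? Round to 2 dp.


eta = (4719.6/5130.5)*100 = 91.99 %

91.99 %


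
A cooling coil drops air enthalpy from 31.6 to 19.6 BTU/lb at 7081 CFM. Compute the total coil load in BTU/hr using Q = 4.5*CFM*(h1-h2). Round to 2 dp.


Q = 4.5 * 7081 * (31.6 - 19.6) = 382374.00 BTU/hr

382374.00 BTU/hr


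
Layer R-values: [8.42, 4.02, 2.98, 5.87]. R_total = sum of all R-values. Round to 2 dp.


R_total = 8.42 + 4.02 + 2.98 + 5.87 = 21.29

21.29


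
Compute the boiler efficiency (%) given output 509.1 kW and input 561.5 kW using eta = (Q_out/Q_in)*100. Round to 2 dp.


eta = (509.1/561.5)*100 = 90.67 %

90.67 %


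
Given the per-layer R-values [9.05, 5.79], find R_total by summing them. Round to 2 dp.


R_total = 9.05 + 5.79 = 14.84

14.84


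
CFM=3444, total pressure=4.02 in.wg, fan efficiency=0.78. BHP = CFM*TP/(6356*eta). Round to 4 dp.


BHP = 3444 * 4.02 / (6356 * 0.78) = 2.7926 hp

2.7926 hp


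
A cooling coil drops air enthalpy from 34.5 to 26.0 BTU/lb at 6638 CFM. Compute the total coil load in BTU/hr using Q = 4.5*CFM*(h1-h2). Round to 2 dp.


Q = 4.5 * 6638 * (34.5 - 26.0) = 253903.50 BTU/hr

253903.50 BTU/hr


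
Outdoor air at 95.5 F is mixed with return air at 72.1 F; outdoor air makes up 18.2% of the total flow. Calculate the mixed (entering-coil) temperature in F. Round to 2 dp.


T_mix = 72.1 + (18.2/100)*(95.5-72.1) = 76.36 F

76.36 F


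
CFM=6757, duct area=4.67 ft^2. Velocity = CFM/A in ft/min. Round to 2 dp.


V = 6757 / 4.67 = 1446.90 ft/min

1446.90 ft/min


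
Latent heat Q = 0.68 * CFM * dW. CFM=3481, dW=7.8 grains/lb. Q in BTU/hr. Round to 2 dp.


Q = 0.68 * 3481 * 7.8 = 18463.22 BTU/hr

18463.22 BTU/hr


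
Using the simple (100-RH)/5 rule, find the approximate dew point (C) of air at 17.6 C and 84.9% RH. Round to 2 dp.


Td = 17.6 - (100-84.9)/5 = 14.58 C

14.58 C


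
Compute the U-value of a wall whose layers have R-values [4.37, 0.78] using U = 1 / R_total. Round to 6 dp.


R_total = 4.37 + 0.78 = 5.15
U = 1/5.15 = 0.194175

0.194175


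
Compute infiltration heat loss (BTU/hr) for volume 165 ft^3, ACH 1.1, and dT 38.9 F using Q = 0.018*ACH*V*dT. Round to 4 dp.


Q = 0.018 * 1.1 * 165 * 38.9 = 127.0863 BTU/hr

127.0863 BTU/hr


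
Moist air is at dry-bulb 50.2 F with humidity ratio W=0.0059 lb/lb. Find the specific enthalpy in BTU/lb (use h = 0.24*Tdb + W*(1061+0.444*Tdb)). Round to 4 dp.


h = 0.24*50.2 + 0.0059*(1061+0.444*50.2) = 18.4394 BTU/lb

18.4394 BTU/lb


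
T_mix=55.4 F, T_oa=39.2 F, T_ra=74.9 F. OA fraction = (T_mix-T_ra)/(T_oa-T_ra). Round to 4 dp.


frac = (55.4 - 74.9) / (39.2 - 74.9) = 0.5462

0.5462


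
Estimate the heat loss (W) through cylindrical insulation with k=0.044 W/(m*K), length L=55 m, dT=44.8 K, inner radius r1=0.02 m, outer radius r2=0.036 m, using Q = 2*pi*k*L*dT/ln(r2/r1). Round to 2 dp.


Q = 2*pi*0.044*55*44.8/ln(0.036/0.02) = 1158.92 W

1158.92 W


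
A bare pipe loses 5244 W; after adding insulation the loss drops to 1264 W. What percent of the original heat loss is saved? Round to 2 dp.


Savings = ((5244-1264)/5244)*100 = 75.90 %

75.90 %


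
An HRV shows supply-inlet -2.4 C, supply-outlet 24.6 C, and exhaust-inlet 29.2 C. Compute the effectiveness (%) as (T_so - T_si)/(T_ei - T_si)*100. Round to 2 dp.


eff = (24.6-(-2.4))/(29.2-(-2.4))*100 = 85.44 %

85.44 %


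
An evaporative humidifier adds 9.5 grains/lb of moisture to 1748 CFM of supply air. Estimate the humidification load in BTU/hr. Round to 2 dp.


Q = 0.68 * 1748 * 9.5 = 11292.08 BTU/hr

11292.08 BTU/hr


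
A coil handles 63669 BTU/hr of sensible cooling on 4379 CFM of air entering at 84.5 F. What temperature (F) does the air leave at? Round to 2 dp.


dT = 63669/(1.08*4379) = 13.4626
T_leave = 84.5 - 13.4626 = 71.04 F

71.04 F


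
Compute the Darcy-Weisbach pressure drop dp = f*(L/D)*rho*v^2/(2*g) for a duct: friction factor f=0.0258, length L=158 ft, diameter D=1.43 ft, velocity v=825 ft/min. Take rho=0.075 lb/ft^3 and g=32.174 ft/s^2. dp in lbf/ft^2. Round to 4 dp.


v_fps = 825/60 = 13.75 ft/s
dp = 0.0258*(158/1.43)*0.075*13.75^2/(2*32.174) = 0.6282 lbf/ft^2

0.6282 lbf/ft^2


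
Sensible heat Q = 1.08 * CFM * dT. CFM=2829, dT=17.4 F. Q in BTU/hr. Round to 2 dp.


Q = 1.08 * 2829 * 17.4 = 53162.57 BTU/hr

53162.57 BTU/hr


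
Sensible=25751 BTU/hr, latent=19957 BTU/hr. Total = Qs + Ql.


Qt = 25751 + 19957 = 45708 BTU/hr

45708 BTU/hr


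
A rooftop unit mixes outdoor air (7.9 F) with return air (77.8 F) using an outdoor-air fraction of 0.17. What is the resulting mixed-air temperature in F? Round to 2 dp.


T_mix = 0.17*7.9 + 0.83*77.8 = 65.92 F

65.92 F


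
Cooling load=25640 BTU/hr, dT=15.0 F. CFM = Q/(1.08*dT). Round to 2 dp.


CFM = 25640 / (1.08 * 15.0) = 1582.72

1582.72 CFM


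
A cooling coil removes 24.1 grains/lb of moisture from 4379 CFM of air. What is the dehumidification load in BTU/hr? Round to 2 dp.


Q = 0.68 * 4379 * 24.1 = 71763.05 BTU/hr

71763.05 BTU/hr


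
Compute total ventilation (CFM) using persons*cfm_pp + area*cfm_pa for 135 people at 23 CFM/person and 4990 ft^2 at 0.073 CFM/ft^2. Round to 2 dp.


Total = 135*23 + 4990*0.073 = 3469.27 CFM

3469.27 CFM


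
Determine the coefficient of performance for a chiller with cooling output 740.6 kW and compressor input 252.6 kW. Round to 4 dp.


COP = 740.6 / 252.6 = 2.9319

2.9319


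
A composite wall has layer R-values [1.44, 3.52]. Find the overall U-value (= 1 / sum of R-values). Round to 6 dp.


R_total = 1.44 + 3.52 = 4.96
U = 1/4.96 = 0.201613

0.201613


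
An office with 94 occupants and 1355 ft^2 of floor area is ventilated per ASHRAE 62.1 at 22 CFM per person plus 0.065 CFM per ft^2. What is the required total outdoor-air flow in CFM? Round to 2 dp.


Total = 94*22 + 1355*0.065 = 2156.08 CFM

2156.08 CFM


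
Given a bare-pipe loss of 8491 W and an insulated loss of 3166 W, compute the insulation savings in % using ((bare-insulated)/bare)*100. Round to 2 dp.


Savings = ((8491-3166)/8491)*100 = 62.71 %

62.71 %


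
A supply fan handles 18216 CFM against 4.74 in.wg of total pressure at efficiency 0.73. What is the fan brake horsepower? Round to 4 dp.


BHP = 18216 * 4.74 / (6356 * 0.73) = 18.6091 hp

18.6091 hp


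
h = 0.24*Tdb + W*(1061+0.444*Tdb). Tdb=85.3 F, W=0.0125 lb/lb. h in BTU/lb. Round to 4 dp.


h = 0.24*85.3 + 0.0125*(1061+0.444*85.3) = 34.2079 BTU/lb

34.2079 BTU/lb


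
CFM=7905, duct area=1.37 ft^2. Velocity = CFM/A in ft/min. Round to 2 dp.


V = 7905 / 1.37 = 5770.07 ft/min

5770.07 ft/min


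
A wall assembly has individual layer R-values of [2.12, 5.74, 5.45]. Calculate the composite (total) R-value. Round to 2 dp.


R_total = 2.12 + 5.74 + 5.45 = 13.31

13.31


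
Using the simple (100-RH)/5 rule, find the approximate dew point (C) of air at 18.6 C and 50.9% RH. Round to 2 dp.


Td = 18.6 - (100-50.9)/5 = 8.78 C

8.78 C


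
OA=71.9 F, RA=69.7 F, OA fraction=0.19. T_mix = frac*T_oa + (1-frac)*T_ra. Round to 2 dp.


T_mix = 0.19*71.9 + 0.81*69.7 = 70.12 F

70.12 F


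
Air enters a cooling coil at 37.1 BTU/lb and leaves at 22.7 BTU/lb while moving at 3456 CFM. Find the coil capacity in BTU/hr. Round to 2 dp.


Q = 4.5 * 3456 * (37.1 - 22.7) = 223948.80 BTU/hr

223948.80 BTU/hr


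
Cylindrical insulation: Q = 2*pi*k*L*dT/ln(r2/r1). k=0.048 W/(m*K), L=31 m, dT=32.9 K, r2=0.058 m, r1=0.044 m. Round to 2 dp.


Q = 2*pi*0.048*31*32.9/ln(0.058/0.044) = 1113.45 W

1113.45 W


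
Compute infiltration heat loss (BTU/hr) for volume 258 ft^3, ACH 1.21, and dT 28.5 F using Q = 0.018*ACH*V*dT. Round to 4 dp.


Q = 0.018 * 1.21 * 258 * 28.5 = 160.1483 BTU/hr

160.1483 BTU/hr


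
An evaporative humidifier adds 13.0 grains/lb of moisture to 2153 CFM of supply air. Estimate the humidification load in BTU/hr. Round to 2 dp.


Q = 0.68 * 2153 * 13.0 = 19032.52 BTU/hr

19032.52 BTU/hr


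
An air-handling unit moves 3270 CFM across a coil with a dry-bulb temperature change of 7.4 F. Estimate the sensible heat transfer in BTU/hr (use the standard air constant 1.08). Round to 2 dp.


Q = 1.08 * 3270 * 7.4 = 26133.84 BTU/hr

26133.84 BTU/hr


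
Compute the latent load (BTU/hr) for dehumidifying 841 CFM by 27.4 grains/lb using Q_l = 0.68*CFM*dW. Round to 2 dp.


Q = 0.68 * 841 * 27.4 = 15669.51 BTU/hr

15669.51 BTU/hr


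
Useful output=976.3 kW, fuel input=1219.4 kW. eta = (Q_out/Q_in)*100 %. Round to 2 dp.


eta = (976.3/1219.4)*100 = 80.06 %

80.06 %


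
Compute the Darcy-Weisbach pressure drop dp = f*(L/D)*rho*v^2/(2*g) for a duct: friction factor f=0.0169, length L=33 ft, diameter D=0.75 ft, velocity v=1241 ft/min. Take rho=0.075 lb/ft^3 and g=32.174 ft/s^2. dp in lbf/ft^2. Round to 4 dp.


v_fps = 1241/60 = 20.6833 ft/s
dp = 0.0169*(33/0.75)*0.075*20.6833^2/(2*32.174) = 0.3708 lbf/ft^2

0.3708 lbf/ft^2


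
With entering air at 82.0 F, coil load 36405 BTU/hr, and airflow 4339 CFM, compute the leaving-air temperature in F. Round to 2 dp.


dT = 36405/(1.08*4339) = 7.7687
T_leave = 82.0 - 7.7687 = 74.23 F

74.23 F


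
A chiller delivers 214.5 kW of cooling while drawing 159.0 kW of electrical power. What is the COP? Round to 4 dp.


COP = 214.5 / 159.0 = 1.3491

1.3491


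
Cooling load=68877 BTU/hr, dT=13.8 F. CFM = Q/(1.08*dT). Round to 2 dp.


CFM = 68877 / (1.08 * 13.8) = 4621.38

4621.38 CFM


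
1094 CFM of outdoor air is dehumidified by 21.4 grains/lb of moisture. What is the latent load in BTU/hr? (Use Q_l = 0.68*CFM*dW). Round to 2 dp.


Q = 0.68 * 1094 * 21.4 = 15919.89 BTU/hr

15919.89 BTU/hr


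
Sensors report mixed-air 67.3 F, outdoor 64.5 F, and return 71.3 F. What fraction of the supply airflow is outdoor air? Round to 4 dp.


frac = (67.3 - 71.3) / (64.5 - 71.3) = 0.5882

0.5882


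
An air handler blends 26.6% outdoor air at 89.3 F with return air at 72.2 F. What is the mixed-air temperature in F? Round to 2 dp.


T_mix = 72.2 + (26.6/100)*(89.3-72.2) = 76.75 F

76.75 F


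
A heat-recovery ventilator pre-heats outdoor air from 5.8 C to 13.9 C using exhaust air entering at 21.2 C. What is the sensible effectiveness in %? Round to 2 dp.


eff = (13.9-5.8)/(21.2-5.8)*100 = 52.60 %

52.60 %


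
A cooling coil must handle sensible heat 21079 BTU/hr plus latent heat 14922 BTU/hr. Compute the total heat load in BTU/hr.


Qt = 21079 + 14922 = 36001 BTU/hr

36001 BTU/hr


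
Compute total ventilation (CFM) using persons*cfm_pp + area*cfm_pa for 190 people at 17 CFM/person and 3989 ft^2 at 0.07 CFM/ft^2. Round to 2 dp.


Total = 190*17 + 3989*0.07 = 3509.23 CFM

3509.23 CFM


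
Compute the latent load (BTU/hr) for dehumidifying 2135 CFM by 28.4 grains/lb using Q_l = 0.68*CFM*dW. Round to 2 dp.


Q = 0.68 * 2135 * 28.4 = 41231.12 BTU/hr

41231.12 BTU/hr


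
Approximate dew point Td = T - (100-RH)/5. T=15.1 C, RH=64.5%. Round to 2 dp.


Td = 15.1 - (100-64.5)/5 = 8.00 C

8.00 C


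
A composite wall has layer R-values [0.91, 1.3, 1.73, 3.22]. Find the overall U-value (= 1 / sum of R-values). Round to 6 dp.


R_total = 0.91 + 1.3 + 1.73 + 3.22 = 7.16
U = 1/7.16 = 0.139665

0.139665


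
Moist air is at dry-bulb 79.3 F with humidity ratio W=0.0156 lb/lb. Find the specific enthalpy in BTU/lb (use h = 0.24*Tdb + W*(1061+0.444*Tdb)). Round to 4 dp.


h = 0.24*79.3 + 0.0156*(1061+0.444*79.3) = 36.1329 BTU/lb

36.1329 BTU/lb


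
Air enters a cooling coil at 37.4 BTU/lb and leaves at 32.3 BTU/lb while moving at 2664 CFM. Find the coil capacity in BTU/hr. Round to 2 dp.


Q = 4.5 * 2664 * (37.4 - 32.3) = 61138.80 BTU/hr

61138.80 BTU/hr


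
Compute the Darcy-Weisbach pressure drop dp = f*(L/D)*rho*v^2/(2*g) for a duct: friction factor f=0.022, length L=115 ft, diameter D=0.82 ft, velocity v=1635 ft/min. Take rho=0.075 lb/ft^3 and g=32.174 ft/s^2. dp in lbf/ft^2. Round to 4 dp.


v_fps = 1635/60 = 27.25 ft/s
dp = 0.022*(115/0.82)*0.075*27.25^2/(2*32.174) = 2.6703 lbf/ft^2

2.6703 lbf/ft^2


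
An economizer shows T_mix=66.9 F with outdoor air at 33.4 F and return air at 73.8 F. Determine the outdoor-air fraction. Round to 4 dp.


frac = (66.9 - 73.8) / (33.4 - 73.8) = 0.1708

0.1708


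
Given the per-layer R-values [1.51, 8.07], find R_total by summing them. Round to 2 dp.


R_total = 1.51 + 8.07 = 9.58

9.58


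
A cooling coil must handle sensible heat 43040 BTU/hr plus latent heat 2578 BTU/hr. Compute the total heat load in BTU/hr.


Qt = 43040 + 2578 = 45618 BTU/hr

45618 BTU/hr


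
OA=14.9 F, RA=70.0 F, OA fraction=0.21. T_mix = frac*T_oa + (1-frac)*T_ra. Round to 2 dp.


T_mix = 0.21*14.9 + 0.79*70.0 = 58.43 F

58.43 F


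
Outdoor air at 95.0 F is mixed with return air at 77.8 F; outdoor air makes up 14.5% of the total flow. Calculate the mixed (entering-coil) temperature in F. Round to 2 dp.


T_mix = 77.8 + (14.5/100)*(95.0-77.8) = 80.29 F

80.29 F


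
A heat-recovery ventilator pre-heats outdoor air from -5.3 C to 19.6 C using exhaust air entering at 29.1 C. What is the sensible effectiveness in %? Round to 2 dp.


eff = (19.6-(-5.3))/(29.1-(-5.3))*100 = 72.38 %

72.38 %


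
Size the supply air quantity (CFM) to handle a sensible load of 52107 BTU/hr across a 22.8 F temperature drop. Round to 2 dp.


CFM = 52107 / (1.08 * 22.8) = 2116.11

2116.11 CFM


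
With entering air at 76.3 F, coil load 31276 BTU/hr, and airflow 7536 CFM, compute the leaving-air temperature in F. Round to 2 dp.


dT = 31276/(1.08*7536) = 3.8428
T_leave = 76.3 - 3.8428 = 72.46 F

72.46 F


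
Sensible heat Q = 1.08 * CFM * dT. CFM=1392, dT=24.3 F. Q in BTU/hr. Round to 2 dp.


Q = 1.08 * 1392 * 24.3 = 36531.65 BTU/hr

36531.65 BTU/hr


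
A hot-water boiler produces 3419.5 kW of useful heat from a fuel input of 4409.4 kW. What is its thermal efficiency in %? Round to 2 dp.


eta = (3419.5/4409.4)*100 = 77.55 %

77.55 %


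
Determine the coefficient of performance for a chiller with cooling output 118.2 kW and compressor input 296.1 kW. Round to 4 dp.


COP = 118.2 / 296.1 = 0.3992

0.3992


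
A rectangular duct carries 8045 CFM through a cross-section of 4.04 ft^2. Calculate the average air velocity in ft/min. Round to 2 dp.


V = 8045 / 4.04 = 1991.34 ft/min

1991.34 ft/min


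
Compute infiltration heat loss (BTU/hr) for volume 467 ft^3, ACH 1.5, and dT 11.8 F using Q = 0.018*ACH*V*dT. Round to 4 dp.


Q = 0.018 * 1.5 * 467 * 11.8 = 148.7862 BTU/hr

148.7862 BTU/hr


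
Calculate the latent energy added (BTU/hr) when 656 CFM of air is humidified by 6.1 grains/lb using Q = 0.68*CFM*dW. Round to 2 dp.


Q = 0.68 * 656 * 6.1 = 2721.09 BTU/hr

2721.09 BTU/hr


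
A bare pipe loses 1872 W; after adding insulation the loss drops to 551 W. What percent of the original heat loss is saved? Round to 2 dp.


Savings = ((1872-551)/1872)*100 = 70.57 %

70.57 %


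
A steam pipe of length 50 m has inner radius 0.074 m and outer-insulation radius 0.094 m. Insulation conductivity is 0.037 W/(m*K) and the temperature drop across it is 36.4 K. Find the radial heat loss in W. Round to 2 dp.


Q = 2*pi*0.037*50*36.4/ln(0.094/0.074) = 1768.63 W

1768.63 W


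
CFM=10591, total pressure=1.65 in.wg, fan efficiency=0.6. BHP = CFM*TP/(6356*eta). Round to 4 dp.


BHP = 10591 * 1.65 / (6356 * 0.6) = 4.5823 hp

4.5823 hp


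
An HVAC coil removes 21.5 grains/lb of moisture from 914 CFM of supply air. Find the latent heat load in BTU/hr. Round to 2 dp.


Q = 0.68 * 914 * 21.5 = 13362.68 BTU/hr

13362.68 BTU/hr


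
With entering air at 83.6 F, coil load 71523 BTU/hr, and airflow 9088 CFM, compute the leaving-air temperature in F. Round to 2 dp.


dT = 71523/(1.08*9088) = 7.2871
T_leave = 83.6 - 7.2871 = 76.31 F

76.31 F


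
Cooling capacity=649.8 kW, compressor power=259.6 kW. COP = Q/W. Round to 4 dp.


COP = 649.8 / 259.6 = 2.5031

2.5031


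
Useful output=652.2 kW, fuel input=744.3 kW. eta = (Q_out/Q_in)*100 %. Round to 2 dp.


eta = (652.2/744.3)*100 = 87.63 %

87.63 %


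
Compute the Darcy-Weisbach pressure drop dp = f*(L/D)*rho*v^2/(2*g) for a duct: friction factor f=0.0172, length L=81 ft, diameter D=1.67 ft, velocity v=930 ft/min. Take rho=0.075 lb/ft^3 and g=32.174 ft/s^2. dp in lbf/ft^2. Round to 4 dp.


v_fps = 930/60 = 15.5 ft/s
dp = 0.0172*(81/1.67)*0.075*15.5^2/(2*32.174) = 0.2336 lbf/ft^2

0.2336 lbf/ft^2


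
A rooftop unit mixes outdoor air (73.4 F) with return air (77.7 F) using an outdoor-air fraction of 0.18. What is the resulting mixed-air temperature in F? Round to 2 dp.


T_mix = 0.18*73.4 + 0.82*77.7 = 76.93 F

76.93 F


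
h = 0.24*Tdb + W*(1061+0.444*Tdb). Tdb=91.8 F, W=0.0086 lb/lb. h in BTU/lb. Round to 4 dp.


h = 0.24*91.8 + 0.0086*(1061+0.444*91.8) = 31.5071 BTU/lb

31.5071 BTU/lb


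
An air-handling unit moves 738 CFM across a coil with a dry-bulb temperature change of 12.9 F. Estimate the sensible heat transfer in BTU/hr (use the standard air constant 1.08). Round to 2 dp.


Q = 1.08 * 738 * 12.9 = 10281.82 BTU/hr

10281.82 BTU/hr


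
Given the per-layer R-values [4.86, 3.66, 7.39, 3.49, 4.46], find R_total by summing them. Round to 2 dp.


R_total = 4.86 + 3.66 + 7.39 + 3.49 + 4.46 = 23.86

23.86


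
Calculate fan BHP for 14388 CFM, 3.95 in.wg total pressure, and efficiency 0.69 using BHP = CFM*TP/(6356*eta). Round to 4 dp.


BHP = 14388 * 3.95 / (6356 * 0.69) = 12.9588 hp

12.9588 hp


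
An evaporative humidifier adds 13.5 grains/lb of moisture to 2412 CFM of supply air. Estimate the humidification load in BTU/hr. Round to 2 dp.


Q = 0.68 * 2412 * 13.5 = 22142.16 BTU/hr

22142.16 BTU/hr


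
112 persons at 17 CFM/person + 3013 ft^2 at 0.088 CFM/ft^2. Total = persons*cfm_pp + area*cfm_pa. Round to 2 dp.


Total = 112*17 + 3013*0.088 = 2169.14 CFM

2169.14 CFM


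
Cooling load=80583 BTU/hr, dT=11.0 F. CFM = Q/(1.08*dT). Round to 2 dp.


CFM = 80583 / (1.08 * 11.0) = 6783.08

6783.08 CFM


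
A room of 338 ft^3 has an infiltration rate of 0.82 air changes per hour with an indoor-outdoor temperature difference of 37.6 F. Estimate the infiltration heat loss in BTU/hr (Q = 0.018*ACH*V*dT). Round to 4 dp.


Q = 0.018 * 0.82 * 338 * 37.6 = 187.5819 BTU/hr

187.5819 BTU/hr


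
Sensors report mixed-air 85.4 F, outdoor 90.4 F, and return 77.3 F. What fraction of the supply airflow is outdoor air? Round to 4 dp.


frac = (85.4 - 77.3) / (90.4 - 77.3) = 0.6183

0.6183


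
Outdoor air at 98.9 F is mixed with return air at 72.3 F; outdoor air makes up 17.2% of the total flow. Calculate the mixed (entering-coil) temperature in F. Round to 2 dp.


T_mix = 72.3 + (17.2/100)*(98.9-72.3) = 76.88 F

76.88 F


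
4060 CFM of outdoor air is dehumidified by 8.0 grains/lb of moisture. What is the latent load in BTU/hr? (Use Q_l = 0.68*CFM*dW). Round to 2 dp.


Q = 0.68 * 4060 * 8.0 = 22086.40 BTU/hr

22086.40 BTU/hr


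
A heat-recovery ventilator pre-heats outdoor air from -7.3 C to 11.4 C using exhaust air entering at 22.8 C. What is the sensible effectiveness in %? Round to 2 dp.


eff = (11.4-(-7.3))/(22.8-(-7.3))*100 = 62.13 %

62.13 %


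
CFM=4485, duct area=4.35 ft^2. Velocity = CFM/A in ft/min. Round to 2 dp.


V = 4485 / 4.35 = 1031.03 ft/min

1031.03 ft/min


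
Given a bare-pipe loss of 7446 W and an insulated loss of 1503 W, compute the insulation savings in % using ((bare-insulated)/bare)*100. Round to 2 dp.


Savings = ((7446-1503)/7446)*100 = 79.81 %

79.81 %


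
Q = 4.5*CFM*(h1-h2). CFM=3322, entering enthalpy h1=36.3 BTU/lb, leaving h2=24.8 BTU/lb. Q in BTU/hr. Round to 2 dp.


Q = 4.5 * 3322 * (36.3 - 24.8) = 171913.50 BTU/hr

171913.50 BTU/hr


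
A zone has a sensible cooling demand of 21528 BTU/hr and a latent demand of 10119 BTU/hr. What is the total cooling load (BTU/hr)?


Qt = 21528 + 10119 = 31647 BTU/hr

31647 BTU/hr


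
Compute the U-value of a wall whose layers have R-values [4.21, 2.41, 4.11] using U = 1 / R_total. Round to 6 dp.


R_total = 4.21 + 2.41 + 4.11 = 10.73
U = 1/10.73 = 0.093197

0.093197


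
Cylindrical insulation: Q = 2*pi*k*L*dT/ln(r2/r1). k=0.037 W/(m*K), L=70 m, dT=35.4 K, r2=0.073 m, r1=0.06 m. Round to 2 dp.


Q = 2*pi*0.037*70*35.4/ln(0.073/0.06) = 2937.46 W

2937.46 W


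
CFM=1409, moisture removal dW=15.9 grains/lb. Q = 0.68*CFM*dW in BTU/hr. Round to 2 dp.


Q = 0.68 * 1409 * 15.9 = 15234.11 BTU/hr

15234.11 BTU/hr


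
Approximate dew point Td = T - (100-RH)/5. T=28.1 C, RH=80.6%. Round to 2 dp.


Td = 28.1 - (100-80.6)/5 = 24.22 C

24.22 C


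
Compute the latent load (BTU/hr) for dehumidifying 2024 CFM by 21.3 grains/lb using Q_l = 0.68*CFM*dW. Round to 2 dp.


Q = 0.68 * 2024 * 21.3 = 29315.62 BTU/hr

29315.62 BTU/hr


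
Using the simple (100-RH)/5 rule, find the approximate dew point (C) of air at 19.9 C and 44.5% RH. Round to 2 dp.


Td = 19.9 - (100-44.5)/5 = 8.80 C

8.80 C


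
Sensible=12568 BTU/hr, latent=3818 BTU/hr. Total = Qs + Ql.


Qt = 12568 + 3818 = 16386 BTU/hr

16386 BTU/hr


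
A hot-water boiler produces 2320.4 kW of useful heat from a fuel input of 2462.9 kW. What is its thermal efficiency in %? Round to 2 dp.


eta = (2320.4/2462.9)*100 = 94.21 %

94.21 %
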